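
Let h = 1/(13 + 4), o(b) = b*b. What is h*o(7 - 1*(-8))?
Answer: 225/17 ≈ 13.235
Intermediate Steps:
o(b) = b**2
h = 1/17 ≈ 0.058824
h*o(7 - 1*(-8)) = (7 - 1*(-8))**2/17 = (7 + 8)**2/17 = (1/17)*15**2 = (1/17)*225 = 225/17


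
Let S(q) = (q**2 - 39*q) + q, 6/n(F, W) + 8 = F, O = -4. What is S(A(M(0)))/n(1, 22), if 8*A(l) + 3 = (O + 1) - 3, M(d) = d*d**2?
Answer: -6573/128 ≈ -51.352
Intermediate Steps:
n(F, W) = 6/(-8 + F)
M(d) = d**3
A(l) = -9/8 (A(l) = -3/8 + ((-4 + 1) - 3)/8 = -3/8 + (-3 - 3)/8 = -3/8 + (1/8)*(-6) = -3/8 - 3/4 = -9/8)
S(q) = q**2 - 38*q
S(A(M(0)))/n(1, 22) = (-9*(-38 - 9/8)/8)/((6/(-8 + 1))) = (-9/8*(-313/8))/((6/(-7))) = 2817/(64*((6*(-1/7)))) = 2817/(64*(-6/7)) = (2817/64)*(-7/6) = -6573/128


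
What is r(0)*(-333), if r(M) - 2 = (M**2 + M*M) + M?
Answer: -666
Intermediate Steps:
r(M) = 2 + M + 2*M**2 (r(M) = 2 + ((M**2 + M*M) + M) = 2 + ((M**2 + M**2) + M) = 2 + (2*M**2 + M) = 2 + (M + 2*M**2) = 2 + M + 2*M**2)
r(0)*(-333) = (2 + 0 + 2*0**2)*(-333) = (2 + 0 + 2*0)*(-333) = (2 + 0 + 0)*(-333) = 2*(-333) = -666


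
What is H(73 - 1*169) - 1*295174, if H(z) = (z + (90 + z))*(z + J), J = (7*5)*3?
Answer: -296092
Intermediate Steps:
J = 105 (J = 35*3 = 105)
H(z) = (90 + 2*z)*(105 + z) (H(z) = (z + (90 + z))*(z + 105) = (90 + 2*z)*(105 + z))
H(73 - 1*169) - 1*295174 = (9450 + 2*(73 - 1*169)² + 300*(73 - 1*169)) - 1*295174 = (9450 + 2*(73 - 169)² + 300*(73 - 169)) - 295174 = (9450 + 2*(-96)² + 300*(-96)) - 295174 = (9450 + 2*9216 - 28800) - 295174 = (9450 + 18432 - 28800) - 295174 = -918 - 295174 = -296092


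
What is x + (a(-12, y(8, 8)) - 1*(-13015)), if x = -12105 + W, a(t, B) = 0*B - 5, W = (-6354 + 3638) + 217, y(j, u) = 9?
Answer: -1594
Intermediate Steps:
W = -2499 (W = -2716 + 217 = -2499)
a(t, B) = -5 (a(t, B) = 0 - 5 = -5)
x = -14604 (x = -12105 - 2499 = -14604)
x + (a(-12, y(8, 8)) - 1*(-13015)) = -14604 + (-5 - 1*(-13015)) = -14604 + (-5 + 13015) = -14604 + 13010 = -1594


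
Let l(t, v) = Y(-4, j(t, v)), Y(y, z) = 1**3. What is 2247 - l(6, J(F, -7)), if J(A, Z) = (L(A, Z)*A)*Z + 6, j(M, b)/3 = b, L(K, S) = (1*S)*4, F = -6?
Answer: 2246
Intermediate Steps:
L(K, S) = 4*S (L(K, S) = S*4 = 4*S)
j(M, b) = 3*b
J(A, Z) = 6 + 4*A*Z**2 (J(A, Z) = ((4*Z)*A)*Z + 6 = (4*A*Z)*Z + 6 = 4*A*Z**2 + 6 = 6 + 4*A*Z**2)
Y(y, z) = 1
l(t, v) = 1
2247 - l(6, J(F, -7)) = 2247 - 1*1 = 2247 - 1 = 2246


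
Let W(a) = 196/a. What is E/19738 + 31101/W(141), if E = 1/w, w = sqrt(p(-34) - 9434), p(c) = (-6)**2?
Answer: 626463/28 - I*sqrt(9398)/185497724 ≈ 22374.0 - 5.2261e-7*I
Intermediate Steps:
p(c) = 36
w = I*sqrt(9398) (w = sqrt(36 - 9434) = sqrt(-9398) = I*sqrt(9398) ≈ 96.943*I)
E = -I*sqrt(9398)/9398 (E = 1/(I*sqrt(9398)) = -I*sqrt(9398)/9398 ≈ -0.010315*I)
E/19738 + 31101/W(141) = -I*sqrt(9398)/9398/19738 + 31101/((196/141)) = -I*sqrt(9398)/9398*(1/19738) + 31101/((196*(1/141))) = -I*sqrt(9398)/185497724 + 31101/(196/141) = -I*sqrt(9398)/185497724 + 31101*(141/196) = -I*sqrt(9398)/185497724 + 626463/28 = 626463/28 - I*sqrt(9398)/185497724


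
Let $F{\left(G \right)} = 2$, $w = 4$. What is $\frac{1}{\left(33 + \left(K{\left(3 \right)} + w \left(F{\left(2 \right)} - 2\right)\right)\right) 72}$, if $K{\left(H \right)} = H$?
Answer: $\frac{1}{2592} \approx 0.0003858$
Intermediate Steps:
$\frac{1}{\left(33 + \left(K{\left(3 \right)} + w \left(F{\left(2 \right)} - 2\right)\right)\right) 72} = \frac{1}{\left(33 + \left(3 + 4 \left(2 - 2\right)\right)\right) 72} = \frac{1}{\left(33 + \left(3 + 4 \cdot 0\right)\right) 72} = \frac{1}{\left(33 + \left(3 + 0\right)\right) 72} = \frac{1}{\left(33 + 3\right) 72} = \frac{1}{36 \cdot 72} = \frac{1}{2592}$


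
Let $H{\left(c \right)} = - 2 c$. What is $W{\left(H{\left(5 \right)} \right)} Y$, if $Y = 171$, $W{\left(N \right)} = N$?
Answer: $-1710$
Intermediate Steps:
$W{\left(H{\left(5 \right)} \right)} Y = \left(-2\right) 5 \cdot 171 = \left(-10\right) 171 = -1710$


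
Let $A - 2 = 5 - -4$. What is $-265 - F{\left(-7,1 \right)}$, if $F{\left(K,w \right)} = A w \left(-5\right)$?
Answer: $-210$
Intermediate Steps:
$A = 11$ ($A = 2 + \left(5 - -4\right) = 2 + \left(5 + 4\right) = 2 + 9 = 11$)
$F{\left(K,w \right)} = - 55 w$ ($F{\left(K,w \right)} = 11 w \left(-5\right) = - 55 w$)
$-265 - F{\left(-7,1 \right)} = -265 - \left(-55\right) 1 = -265 - -55 = -265 + 55 = -210$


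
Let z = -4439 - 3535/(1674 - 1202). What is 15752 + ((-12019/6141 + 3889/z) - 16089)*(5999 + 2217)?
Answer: -189308457626366184/1432042307 ≈ -1.3219e+8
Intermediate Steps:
z = -2098743/472 (z = -4439 - 3535/472 = -2098743/472 ≈ -4446.5)
15752 + ((-12019/6141 + 3889/z) - 16089)*(5999 + 2217) = 15752 + ((-12019/6141 + 3889/(-2098743/472)) - 16089)*(5999 + 2217) = 15752 + ((-12019*1/6141 + 3889*(-472/2098743)) - 16089)*8216 = 15752 + ((-12019/6141 - 1835608/2098743) - 16089)*8216 = 15752 + (-4055251205/1432042307 - 16089)*8216 = 15752 - 23044183928528/1432042307*8216 = 15752 - 189331015156786048/1432042307 = -189308457626366184/1432042307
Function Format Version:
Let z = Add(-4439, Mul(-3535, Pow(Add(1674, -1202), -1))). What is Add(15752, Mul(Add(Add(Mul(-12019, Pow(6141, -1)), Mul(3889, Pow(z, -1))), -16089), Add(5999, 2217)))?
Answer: Rational(-189308457626366184, 1432042307) ≈ -1.3219e+8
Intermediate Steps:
z = Rational(-2098743, 472) (z = Add(-4439, Mul(-3535, Pow(472, -1))) = Add(-4439, Mul(-3535, Rational(1, 472))) = Add(-4439, Rational(-3535, 472)) = Rational(-2098743, 472) ≈ -4446.5)
Add(15752, Mul(Add(Add(Mul(-12019, Pow(6141, -1)), Mul(3889, Pow(z, -1))), -16089), Add(5999, 2217))) = Add(15752, Mul(Add(Add(Mul(-12019, Pow(6141, -1)), Mul(3889, Pow(Rational(-2098743, 472), -1))), -16089), Add(5999, 2217))) = Add(15752, Mul(Add(Add(Mul(-12019, Rational(1, 6141)), Mul(3889, Rational(-472, 2098743))), -16089), 8216)) = Add(15752, Mul(Add(Add(Rational(-12019, 6141), Rational(-1835608, 2098743)), -16089), 8216)) = Add(15752, Mul(Add(Rational(-4055251205, 1432042307), -16089), 8216)) = Add(15752, Mul(Rational(-23044183928528, 1432042307), 8216)) = Add(15752, Rational(-189331015156786048, 1432042307)) = Rational(-189308457626366184, 1432042307)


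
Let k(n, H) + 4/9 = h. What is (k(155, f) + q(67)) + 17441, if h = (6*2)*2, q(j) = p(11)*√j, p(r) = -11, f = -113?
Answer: 157181/9 - 11*√67 ≈ 17375.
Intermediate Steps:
q(j) = -11*√j
h = 24 (h = 12*2 = 24)
k(n, H) = 212/9 (k(n, H) = -4/9 + 24 = 212/9)
(k(155, f) + q(67)) + 17441 = (212/9 - 11*√67) + 17441 = 157181/9 - 11*√67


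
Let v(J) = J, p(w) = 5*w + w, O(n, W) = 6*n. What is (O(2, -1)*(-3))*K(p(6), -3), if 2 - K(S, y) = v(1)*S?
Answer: 1224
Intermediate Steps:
p(w) = 6*w
K(S, y) = 2 - S
(O(2, -1)*(-3))*K(p(6), -3) = ((6*2)*(-3))*(2 - 6*6) = (12*(-3))*(2 - 1*36) = -36*(2 - 36) = -36*(-34) = 1224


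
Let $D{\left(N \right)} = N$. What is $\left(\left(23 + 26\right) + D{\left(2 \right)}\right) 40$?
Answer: $2040$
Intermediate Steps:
$\left(\left(23 + 26\right) + D{\left(2 \right)}\right) 40 = \left(\left(23 + 26\right) + 2\right) 40 = \left(49 + 2\right) 40 = 51 \cdot 40 = 2040$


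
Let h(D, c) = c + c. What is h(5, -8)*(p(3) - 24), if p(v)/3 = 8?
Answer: 0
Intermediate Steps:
h(D, c) = 2*c
p(v) = 24 (p(v) = 3*8 = 24)
h(5, -8)*(p(3) - 24) = (2*(-8))*(24 - 24) = -16*0 = 0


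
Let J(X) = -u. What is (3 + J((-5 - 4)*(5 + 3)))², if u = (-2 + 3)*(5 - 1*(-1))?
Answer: 9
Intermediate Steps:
u = 6 (u = 1*(5 + 1) = 1*6 = 6)
J(X) = -6 (J(X) = -1*6 = -6)
(3 + J((-5 - 4)*(5 + 3)))² = (3 - 6)² = (-3)² = 9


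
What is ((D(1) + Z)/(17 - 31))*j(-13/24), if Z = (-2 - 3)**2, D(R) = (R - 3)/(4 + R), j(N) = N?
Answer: 533/560 ≈ 0.95179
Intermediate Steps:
D(R) = (-3 + R)/(4 + R)
Z = 25 (Z = (-5)**2 = 25)
((D(1) + Z)/(17 - 31))*j(-13/24) = (((-3 + 1)/(4 + 1) + 25)/(17 - 31))*(-13/24) = ((-2/5 + 25)/(-14))*(-13*1/24) = (((1/5)*(-2) + 25)*(-1/14))*(-13/24) = ((-2/5 + 25)*(-1/14))*(-13/24) = ((123/5)*(-1/14))*(-13/24) = -123/70*(-13/24) = 533/560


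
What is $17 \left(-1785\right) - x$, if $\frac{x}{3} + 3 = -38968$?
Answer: $86568$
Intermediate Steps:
$x = -116913$ ($x = -9 + 3 \left(-38968\right) = -9 - 116904 = -116913$)
$17 \left(-1785\right) - x = 17 \left(-1785\right) - -116913 = -30345 + 116913 = 86568$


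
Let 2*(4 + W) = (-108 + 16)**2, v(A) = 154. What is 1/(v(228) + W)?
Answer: 1/4382 ≈ 0.00022821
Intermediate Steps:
W = 4228 (W = -4 + (-108 + 16)**2/2 = -4 + (1/2)*(-92)**2 = -4 + (1/2)*8464 = -4 + 4232 = 4228)
1/(v(228) + W) = 1/(154 + 4228) = 1/4382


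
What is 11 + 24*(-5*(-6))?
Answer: 731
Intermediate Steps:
11 + 24*(-5*(-6)) = 11 + 24*30 = 11 + 720 = 731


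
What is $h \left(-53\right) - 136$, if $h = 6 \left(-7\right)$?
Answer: $2090$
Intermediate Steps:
$h = -42$
$h \left(-53\right) - 136 = \left(-42\right) \left(-53\right) - 136 = 2226 - 136 = 2090$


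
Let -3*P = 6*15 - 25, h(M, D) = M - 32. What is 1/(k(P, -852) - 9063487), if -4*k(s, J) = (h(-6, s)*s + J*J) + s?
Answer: -12/110941961 ≈ -1.0816e-7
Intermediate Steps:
h(M, D) = -32 + M
P = -65/3 (P = -(6*15 - 25)/3 = -(90 - 25)/3 = -⅓*65 = -65/3 ≈ -21.667)
k(s, J) = -J²/4 + 37*s/4 (k(s, J) = -(((-32 - 6)*s + J*J) + s)/4 = -((-38*s + J²) + s)/4 = -((J² - 38*s) + s)/4 = -(J² - 37*s)/4 = -J²/4 + 37*s/4)
1/(k(P, -852) - 9063487) = 1/((-¼*(-852)² + (37/4)*(-65/3)) - 9063487) = 1/((-¼*725904 - 2405/12) - 9063487) = 1/((-181476 - 2405/12) - 9063487) = 1/(-2180117/12 - 9063487) = 1/(-110941961/12) = -12/110941961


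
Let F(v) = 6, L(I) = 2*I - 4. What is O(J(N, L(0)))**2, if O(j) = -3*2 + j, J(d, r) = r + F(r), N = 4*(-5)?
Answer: 16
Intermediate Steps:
L(I) = -4 + 2*I
N = -20
J(d, r) = 6 + r (J(d, r) = r + 6 = 6 + r)
O(j) = -6 + j
O(J(N, L(0)))**2 = (-6 + (6 + (-4 + 2*0)))**2 = (-6 + (6 + (-4 + 0)))**2 = (-6 + (6 - 4))**2 = (-6 + 2)**2 = (-4)**2 = 16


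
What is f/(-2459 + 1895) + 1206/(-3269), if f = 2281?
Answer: -8136773/1843716 ≈ -4.4132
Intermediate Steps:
f/(-2459 + 1895) + 1206/(-3269) = 2281/(-2459 + 1895) + 1206/(-3269) = 2281/(-564) + 1206*(-1/3269) = 2281*(-1/564) - 1206/3269 = -2281/564 - 1206/3269 = -8136773/1843716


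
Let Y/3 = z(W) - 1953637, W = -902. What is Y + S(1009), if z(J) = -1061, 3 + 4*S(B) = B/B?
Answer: -11728189/2 ≈ -5.8641e+6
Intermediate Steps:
S(B) = -½ (S(B) = -¾ + (B/B)/4 = -¾ + (¼)*1 = -¾ + ¼ = -½)
Y = -5864094 (Y = 3*(-1061 - 1953637) = 3*(-1954698) = -5864094)
Y + S(1009) = -5864094 - ½ = -11728189/2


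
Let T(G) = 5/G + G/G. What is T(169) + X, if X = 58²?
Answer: 568690/169 ≈ 3365.0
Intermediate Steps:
T(G) = 1 + 5/G (T(G) = 5/G + 1 = 1 + 5/G)
X = 3364
T(169) + X = (5 + 169)/169 + 3364 = (1/169)*174 + 3364 = 174/169 + 3364 = 568690/169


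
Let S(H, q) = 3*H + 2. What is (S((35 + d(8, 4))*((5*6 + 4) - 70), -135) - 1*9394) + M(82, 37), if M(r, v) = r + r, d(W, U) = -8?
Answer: -12144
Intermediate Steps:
S(H, q) = 2 + 3*H
M(r, v) = 2*r
(S((35 + d(8, 4))*((5*6 + 4) - 70), -135) - 1*9394) + M(82, 37) = ((2 + 3*((35 - 8)*((5*6 + 4) - 70))) - 1*9394) + 2*82 = ((2 + 3*(27*((30 + 4) - 70))) - 9394) + 164 = ((2 + 3*(27*(34 - 70))) - 9394) + 164 = ((2 + 3*(27*(-36))) - 9394) + 164 = ((2 + 3*(-972)) - 9394) + 164 = ((2 - 2916) - 9394) + 164 = (-2914 - 9394) + 164 = -12308 + 164 = -12144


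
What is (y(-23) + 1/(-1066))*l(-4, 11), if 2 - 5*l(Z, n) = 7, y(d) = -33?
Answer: 35179/1066 ≈ 33.001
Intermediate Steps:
l(Z, n) = -1 (l(Z, n) = ⅖ - ⅕*7 = ⅖ - 7/5 = -1)
(y(-23) + 1/(-1066))*l(-4, 11) = (-33 + 1/(-1066))*(-1) = (-33 - 1/1066)*(-1) = -35179/1066*(-1) = 35179/1066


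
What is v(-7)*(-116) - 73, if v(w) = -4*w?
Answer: -3321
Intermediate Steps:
v(-7)*(-116) - 73 = -4*(-7)*(-116) - 73 = 28*(-116) - 73 = -3248 - 73 = -3321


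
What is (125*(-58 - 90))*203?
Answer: -3755500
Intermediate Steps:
(125*(-58 - 90))*203 = (125*(-148))*203 = -18500*203 = -3755500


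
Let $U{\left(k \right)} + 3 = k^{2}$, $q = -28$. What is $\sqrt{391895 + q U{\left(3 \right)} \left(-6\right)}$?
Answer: $37 \sqrt{287} \approx 626.82$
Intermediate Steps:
$U{\left(k \right)} = -3 + k^{2}$
$\sqrt{391895 + q U{\left(3 \right)} \left(-6\right)} = \sqrt{391895 + - 28 \left(-3 + 3^{2}\right) \left(-6\right)} = \sqrt{391895 + - 28 \left(-3 + 9\right) \left(-6\right)} = \sqrt{391895 + \left(-28\right) 6 \left(-6\right)} = \sqrt{391895 - -1008} = \sqrt{391895 + 1008} = \sqrt{392903} = 37 \sqrt{287}$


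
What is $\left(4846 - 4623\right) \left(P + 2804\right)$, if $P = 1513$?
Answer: $962691$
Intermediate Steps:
$\left(4846 - 4623\right) \left(P + 2804\right) = \left(4846 - 4623\right) \left(1513 + 2804\right) = 223 \cdot 4317 = 962691$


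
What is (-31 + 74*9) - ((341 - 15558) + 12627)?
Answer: 3225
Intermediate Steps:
(-31 + 74*9) - ((341 - 15558) + 12627) = (-31 + 666) - (-15217 + 12627) = 635 - 1*(-2590) = 635 + 2590 = 3225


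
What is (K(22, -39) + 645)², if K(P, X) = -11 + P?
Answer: 430336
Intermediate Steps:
(K(22, -39) + 645)² = ((-11 + 22) + 645)² = (11 + 645)² = 656² = 430336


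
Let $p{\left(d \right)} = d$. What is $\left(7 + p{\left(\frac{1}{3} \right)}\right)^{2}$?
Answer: $\frac{484}{9} \approx 53.778$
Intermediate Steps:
$\left(7 + p{\left(\frac{1}{3} \right)}\right)^{2} = \left(7 + \frac{1}{3}\right)^{2} = \left(\frac{22}{3}\right)^{2} = \frac{484}{9}$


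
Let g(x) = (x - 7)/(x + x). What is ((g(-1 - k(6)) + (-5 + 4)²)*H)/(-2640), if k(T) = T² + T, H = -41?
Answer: 697/28380 ≈ 0.024560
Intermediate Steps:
k(T) = T + T²
g(x) = (-7 + x)/(2*x) (g(x) = (-7 + x)/((2*x)) = (-7 + x)*(1/(2*x)) = (-7 + x)/(2*x))
((g(-1 - k(6)) + (-5 + 4)²)*H)/(-2640) = (((-7 + (-1 - 6*(1 + 6)))/(2*(-1 - 6*(1 + 6))) + (-5 + 4)²)*(-41))/(-2640) = (((-7 + (-1 - 6*7))/(2*(-1 - 6*7)) + (-1)²)*(-41))*(-1/2640) = (((-7 + (-1 - 1*42))/(2*(-1 - 1*42)) + 1)*(-41))*(-1/2640) = (((-7 + (-1 - 42))/(2*(-1 - 42)) + 1)*(-41))*(-1/2640) = (((½)*(-7 - 43)/(-43) + 1)*(-41))*(-1/2640) = (((½)*(-1/43)*(-50) + 1)*(-41))*(-1/2640) = ((25/43 + 1)*(-41))*(-1/2640) = ((68/43)*(-41))*(-1/2640) = -2788/43*(-1/2640) = 697/28380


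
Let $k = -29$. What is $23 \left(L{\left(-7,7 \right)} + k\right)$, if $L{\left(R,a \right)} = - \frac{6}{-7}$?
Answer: $- \frac{4531}{7} \approx -647.29$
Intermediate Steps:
$L{\left(R,a \right)} = \frac{6}{7}$ ($L{\left(R,a \right)} = \left(-6\right) \left(- \frac{1}{7}\right) = \frac{6}{7}$)
$23 \left(L{\left(-7,7 \right)} + k\right) = 23 \left(\frac{6}{7} - 29\right) = 23 \left(- \frac{197}{7}\right) = - \frac{4531}{7}$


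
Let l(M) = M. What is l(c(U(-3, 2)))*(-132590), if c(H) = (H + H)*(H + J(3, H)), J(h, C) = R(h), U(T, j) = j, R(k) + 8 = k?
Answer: 1591080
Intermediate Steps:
R(k) = -8 + k
J(h, C) = -8 + h
c(H) = 2*H*(-5 + H) (c(H) = (H + H)*(H + (-8 + 3)) = (2*H)*(H - 5) = (2*H)*(-5 + H) = 2*H*(-5 + H))
l(c(U(-3, 2)))*(-132590) = (2*2*(-5 + 2))*(-132590) = (2*2*(-3))*(-132590) = -12*(-132590) = 1591080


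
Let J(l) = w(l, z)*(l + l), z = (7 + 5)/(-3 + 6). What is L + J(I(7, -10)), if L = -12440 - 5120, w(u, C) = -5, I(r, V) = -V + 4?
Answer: -17700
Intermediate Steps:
I(r, V) = 4 - V
z = 4 (z = 12/3 = 12*(⅓) = 4)
L = -17560
J(l) = -10*l (J(l) = -5*(l + l) = -10*l)
L + J(I(7, -10)) = -17560 - 10*(4 - 1*(-10)) = -17560 - 10*(4 + 10) = -17560 - 10*14 = -17560 - 140 = -17700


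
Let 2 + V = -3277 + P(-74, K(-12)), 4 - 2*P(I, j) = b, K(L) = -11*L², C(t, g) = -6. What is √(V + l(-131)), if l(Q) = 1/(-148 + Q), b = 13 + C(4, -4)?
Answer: I*√113492302/186 ≈ 57.276*I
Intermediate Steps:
b = 7 (b = 13 - 6 = 7)
P(I, j) = -3/2 (P(I, j) = 2 - ½*7 = 2 - 7/2 = -3/2)
V = -6561/2 (V = -2 + (-3277 - 3/2) = -2 - 6557/2 = -6561/2 ≈ -3280.5)
√(V + l(-131)) = √(-6561/2 + 1/(-148 - 131)) = √(-6561/2 + 1/(-279)) = √(-6561/2 - 1/279) = √(-1830521/558) = I*√113492302/186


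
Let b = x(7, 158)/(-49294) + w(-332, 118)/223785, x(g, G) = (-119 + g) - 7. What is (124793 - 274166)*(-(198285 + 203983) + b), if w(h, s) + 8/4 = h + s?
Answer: 1503052092093668877/25014190 ≈ 6.0088e+10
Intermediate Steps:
w(h, s) = -2 + h + s (w(h, s) = -2 + (h + s) = -2 + h + s)
x(g, G) = -126 + g
b = 253697/175099330 (b = (-126 + 7)/(-49294) + (-2 - 332 + 118)/223785 = -119*(-1/49294) - 216*1/223785 = 17/7042 - 24/24865 = 253697/175099330 ≈ 0.0014489)
(124793 - 274166)*(-(198285 + 203983) + b) = (124793 - 274166)*(-(198285 + 203983) + 253697/175099330) = -149373*(-1*402268 + 253697/175099330) = -149373*(-402268 + 253697/175099330) = -149373*(-70436857026743/175099330) = 1503052092093668877/25014190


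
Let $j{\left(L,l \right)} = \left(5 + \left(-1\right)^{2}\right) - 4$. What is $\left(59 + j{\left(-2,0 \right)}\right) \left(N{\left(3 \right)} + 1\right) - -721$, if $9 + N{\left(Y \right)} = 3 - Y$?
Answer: $233$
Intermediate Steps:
$N{\left(Y \right)} = -6 - Y$ ($N{\left(Y \right)} = -9 - \left(-3 + Y\right) = -6 - Y$)
$j{\left(L,l \right)} = 2$ ($j{\left(L,l \right)} = \left(5 + 1\right) - 4 = 6 - 4 = 2$)
$\left(59 + j{\left(-2,0 \right)}\right) \left(N{\left(3 \right)} + 1\right) - -721 = \left(59 + 2\right) \left(\left(-6 - 3\right) + 1\right) - -721 = 61 \left(\left(-6 - 3\right) + 1\right) + 721 = 61 \left(-9 + 1\right) + 721 = 61 \left(-8\right) + 721 = -488 + 721 = 233$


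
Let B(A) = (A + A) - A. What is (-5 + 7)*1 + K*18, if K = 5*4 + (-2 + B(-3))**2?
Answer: 812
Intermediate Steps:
B(A) = A (B(A) = 2*A - A = A)
K = 45 (K = 5*4 + (-2 - 3)**2 = 20 + (-5)**2 = 20 + 25 = 45)
(-5 + 7)*1 + K*18 = (-5 + 7)*1 + 45*18 = 2*1 + 810 = 2 + 810 = 812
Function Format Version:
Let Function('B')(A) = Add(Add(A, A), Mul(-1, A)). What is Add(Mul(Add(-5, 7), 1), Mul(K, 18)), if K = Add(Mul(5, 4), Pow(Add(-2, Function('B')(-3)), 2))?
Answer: 812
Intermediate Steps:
Function('B')(A) = A (Function('B')(A) = Add(Mul(2, A), Mul(-1, A)) = A)
K = 45 (K = Add(Mul(5, 4), Pow(Add(-2, -3), 2)) = Add(20, Pow(-5, 2)) = Add(20, 25) = 45)
Add(Mul(Add(-5, 7), 1), Mul(K, 18)) = Add(Mul(Add(-5, 7), 1), Mul(45, 18)) = Add(Mul(2, 1), 810) = Add(2, 810) = 812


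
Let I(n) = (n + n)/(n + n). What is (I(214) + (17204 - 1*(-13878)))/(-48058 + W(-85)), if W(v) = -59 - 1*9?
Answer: -797/1234 ≈ -0.64587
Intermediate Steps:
I(n) = 1 (I(n) = (2*n)/((2*n)) = (2*n)*(1/(2*n)) = 1)
W(v) = -68 (W(v) = -59 - 9 = -68)
(I(214) + (17204 - 1*(-13878)))/(-48058 + W(-85)) = (1 + (17204 - 1*(-13878)))/(-48058 - 68) = (1 + (17204 + 13878))/(-48126) = (1 + 31082)*(-1/48126) = 31083*(-1/48126) = -797/1234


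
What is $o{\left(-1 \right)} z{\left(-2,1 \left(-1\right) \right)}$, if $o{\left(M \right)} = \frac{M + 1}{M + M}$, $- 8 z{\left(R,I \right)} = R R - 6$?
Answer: $0$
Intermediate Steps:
$z{\left(R,I \right)} = \frac{3}{4} - \frac{R^{2}}{8}$ ($z{\left(R,I \right)} = - \frac{R R - 6}{8} = - \frac{R^{2} - 6}{8} = - \frac{-6 + R^{2}}{8} = \frac{3}{4} - \frac{R^{2}}{8}$)
$o{\left(M \right)} = \frac{1 + M}{2 M}$
$o{\left(-1 \right)} z{\left(-2,1 \left(-1\right) \right)} = \frac{1 - 1}{2 \left(-1\right)} \left(\frac{3}{4} - \frac{\left(-2\right)^{2}}{8}\right) = \frac{1}{2} \left(-1\right) 0 \left(\frac{3}{4} - \frac{1}{2}\right) = 0 \left(\frac{3}{4} - \frac{1}{2}\right) = 0 \cdot \frac{1}{4} = 0$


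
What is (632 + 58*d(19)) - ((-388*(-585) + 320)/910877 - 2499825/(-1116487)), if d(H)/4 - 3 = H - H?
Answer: 1348021722451847/1016982329099 ≈ 1325.5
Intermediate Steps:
d(H) = 12 (d(H) = 12 + 4*(H - H) = 12 + 4*0 = 12 + 0 = 12)
(632 + 58*d(19)) - ((-388*(-585) + 320)/910877 - 2499825/(-1116487)) = (632 + 58*12) - ((-388*(-585) + 320)/910877 - 2499825/(-1116487)) = (632 + 696) - ((226980 + 320)*(1/910877) - 2499825*(-1/1116487)) = 1328 - (227300*(1/910877) + 2499825/1116487) = 1328 - (227300/910877 + 2499825/1116487) = 1328 - 1*2530810591625/1016982329099 = 1328 - 2530810591625/1016982329099 = 1348021722451847/1016982329099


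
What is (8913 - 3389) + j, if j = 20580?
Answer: 26104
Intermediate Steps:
(8913 - 3389) + j = (8913 - 3389) + 20580 = 5524 + 20580 = 26104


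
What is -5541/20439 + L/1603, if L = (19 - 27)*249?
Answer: -16532237/10921239 ≈ -1.5138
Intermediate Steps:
L = -1992 (L = -8*249 = -1992)
-5541/20439 + L/1603 = -5541/20439 - 1992/1603 = -5541*1/20439 - 1992*1/1603 = -1847/6813 - 1992/1603 = -16532237/10921239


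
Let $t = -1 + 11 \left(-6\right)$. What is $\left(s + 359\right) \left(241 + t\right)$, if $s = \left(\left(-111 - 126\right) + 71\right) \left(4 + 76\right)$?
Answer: $-2248254$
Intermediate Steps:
$t = -67$ ($t = -1 - 66 = -67$)
$s = -13280$ ($s = \left(\left(-111 - 126\right) + 71\right) 80 = \left(-237 + 71\right) 80 = \left(-166\right) 80 = -13280$)
$\left(s + 359\right) \left(241 + t\right) = \left(-13280 + 359\right) \left(241 - 67\right) = \left(-12921\right) 174 = -2248254$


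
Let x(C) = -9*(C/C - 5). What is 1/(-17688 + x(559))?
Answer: -1/17652 ≈ -5.6651e-5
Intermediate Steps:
x(C) = 36 (x(C) = -9*(1 - 5) = -9*(-4) = 36)
1/(-17688 + x(559)) = 1/(-17688 + 36) = 1/(-17652) = -1/17652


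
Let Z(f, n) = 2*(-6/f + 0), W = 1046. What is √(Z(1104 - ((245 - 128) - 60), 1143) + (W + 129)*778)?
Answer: √111344382754/349 ≈ 956.11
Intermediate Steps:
Z(f, n) = -12/f (Z(f, n) = 2*(-6/f) = -12/f)
√(Z(1104 - ((245 - 128) - 60), 1143) + (W + 129)*778) = √(-12/(1104 - ((245 - 128) - 60)) + (1046 + 129)*778) = √(-12/(1104 - (117 - 60)) + 1175*778) = √(-12/(1104 - 1*57) + 914150) = √(-12/(1104 - 57) + 914150) = √(-12/1047 + 914150) = √(-12*1/1047 + 914150) = √(-4/349 + 914150) = √(319038346/349) = √111344382754/349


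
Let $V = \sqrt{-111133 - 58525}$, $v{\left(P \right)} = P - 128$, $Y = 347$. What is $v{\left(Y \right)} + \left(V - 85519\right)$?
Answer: $-85300 + i \sqrt{169658} \approx -85300.0 + 411.9 i$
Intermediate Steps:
$v{\left(P \right)} = -128 + P$ ($v{\left(P \right)} = P - 128 = -128 + P$)
$V = i \sqrt{169658}$ ($V = \sqrt{-169658} = i \sqrt{169658} \approx 411.9 i$)
$v{\left(Y \right)} + \left(V - 85519\right) = \left(-128 + 347\right) + \left(i \sqrt{169658} - 85519\right) = 219 - \left(85519 - i \sqrt{169658}\right) = -85300 + i \sqrt{169658}$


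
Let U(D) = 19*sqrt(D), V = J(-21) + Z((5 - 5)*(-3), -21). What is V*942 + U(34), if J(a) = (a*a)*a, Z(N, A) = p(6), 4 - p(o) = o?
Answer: -8725746 + 19*sqrt(34) ≈ -8.7256e+6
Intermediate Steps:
p(o) = 4 - o
Z(N, A) = -2 (Z(N, A) = 4 - 1*6 = 4 - 6 = -2)
J(a) = a**3 (J(a) = a**2*a = a**3)
V = -9263 (V = (-21)**3 - 2 = -9261 - 2 = -9263)
V*942 + U(34) = -9263*942 + 19*sqrt(34) = -8725746 + 19*sqrt(34)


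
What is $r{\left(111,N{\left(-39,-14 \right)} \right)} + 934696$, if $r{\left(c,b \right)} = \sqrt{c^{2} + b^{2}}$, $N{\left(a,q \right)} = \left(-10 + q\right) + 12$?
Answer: $934696 + 3 \sqrt{1385} \approx 9.3481 \cdot 10^{5}$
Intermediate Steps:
$N{\left(a,q \right)} = 2 + q$
$r{\left(c,b \right)} = \sqrt{b^{2} + c^{2}}$
$r{\left(111,N{\left(-39,-14 \right)} \right)} + 934696 = \sqrt{\left(2 - 14\right)^{2} + 111^{2}} + 934696 = \sqrt{\left(-12\right)^{2} + 12321} + 934696 = \sqrt{144 + 12321} + 934696 = \sqrt{12465} + 934696 = 3 \sqrt{1385} + 934696 = 934696 + 3 \sqrt{1385}$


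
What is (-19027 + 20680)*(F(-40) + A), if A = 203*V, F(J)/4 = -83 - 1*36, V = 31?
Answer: 9615501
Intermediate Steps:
F(J) = -476 (F(J) = 4*(-83 - 1*36) = 4*(-83 - 36) = 4*(-119) = -476)
A = 6293 (A = 203*31 = 6293)
(-19027 + 20680)*(F(-40) + A) = (-19027 + 20680)*(-476 + 6293) = 1653*5817 = 9615501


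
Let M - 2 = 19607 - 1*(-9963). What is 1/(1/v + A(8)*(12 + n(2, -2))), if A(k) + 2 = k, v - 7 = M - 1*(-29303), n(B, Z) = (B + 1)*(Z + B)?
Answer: 58882/4239505 ≈ 0.013889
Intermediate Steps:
M = 29572 (M = 2 + (19607 - 1*(-9963)) = 2 + (19607 + 9963) = 2 + 29570 = 29572)
n(B, Z) = (1 + B)*(B + Z)
v = 58882 (v = 7 + (29572 - 1*(-29303)) = 7 + (29572 + 29303) = 7 + 58875 = 58882)
A(k) = -2 + k
1/(1/v + A(8)*(12 + n(2, -2))) = 1/(1/58882 + (-2 + 8)*(12 + (2 - 2 + 2² + 2*(-2)))) = 1/(1/58882 + 6*(12 + (2 - 2 + 4 - 4))) = 1/(1/58882 + 6*(12 + 0)) = 1/(1/58882 + 6*12) = 1/(1/58882 + 72) = 1/(4239505/58882) = 58882/4239505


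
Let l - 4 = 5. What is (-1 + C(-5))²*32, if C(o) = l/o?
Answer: 6272/25 ≈ 250.88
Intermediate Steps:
l = 9 (l = 4 + 5 = 9)
C(o) = 9/o
(-1 + C(-5))²*32 = (-1 + 9/(-5))²*32 = (-1 + 9*(-⅕))²*32 = (-1 - 9/5)²*32 = (-14/5)²*32 = (196/25)*32 = 6272/25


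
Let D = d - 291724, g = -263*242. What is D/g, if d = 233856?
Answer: 28934/31823 ≈ 0.90922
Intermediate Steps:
g = -63646
D = -57868 (D = 233856 - 291724 = -57868)
D/g = -57868/(-63646) = -57868*(-1/63646) = 28934/31823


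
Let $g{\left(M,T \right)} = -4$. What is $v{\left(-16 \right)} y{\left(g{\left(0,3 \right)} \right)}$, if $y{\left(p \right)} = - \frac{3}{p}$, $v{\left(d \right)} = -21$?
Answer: $- \frac{63}{4} \approx -15.75$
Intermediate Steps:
$v{\left(-16 \right)} y{\left(g{\left(0,3 \right)} \right)} = - 21 \left(- \frac{3}{-4}\right) = - 21 \left(\left(-3\right) \left(- \frac{1}{4}\right)\right) = \left(-21\right) \frac{3}{4} = - \frac{63}{4}$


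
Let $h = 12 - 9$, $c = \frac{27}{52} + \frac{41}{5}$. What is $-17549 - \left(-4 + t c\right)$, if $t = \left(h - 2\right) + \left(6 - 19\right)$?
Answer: $- \frac{1133624}{65} \approx -17440.0$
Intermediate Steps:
$c = \frac{2267}{260}$ ($c = 27 \cdot \frac{1}{52} + 41 \cdot \frac{1}{5} = \frac{27}{52} + \frac{41}{5} = \frac{2267}{260} \approx 8.7192$)
$h = 3$
$t = -12$ ($t = \left(3 - 2\right) + \left(6 - 19\right) = 1 + \left(6 - 19\right) = 1 - 13 = -12$)
$-17549 - \left(-4 + t c\right) = -17549 - \left(-4 - \frac{6801}{65}\right) = -17549 - - \frac{7061}{65} = -17549 + \frac{7061}{65} = - \frac{1133624}{65}$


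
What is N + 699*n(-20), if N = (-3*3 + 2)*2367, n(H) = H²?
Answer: 263031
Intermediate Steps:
N = -16569 (N = (-9 + 2)*2367 = -7*2367 = -16569)
N + 699*n(-20) = -16569 + 699*(-20)² = -16569 + 699*400 = -16569 + 279600 = 263031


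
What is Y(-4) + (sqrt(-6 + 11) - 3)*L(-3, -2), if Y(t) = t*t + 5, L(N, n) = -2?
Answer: 27 - 2*sqrt(5) ≈ 22.528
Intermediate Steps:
Y(t) = 5 + t**2 (Y(t) = t**2 + 5 = 5 + t**2)
Y(-4) + (sqrt(-6 + 11) - 3)*L(-3, -2) = (5 + (-4)**2) + (sqrt(-6 + 11) - 3)*(-2) = (5 + 16) + (sqrt(5) - 3)*(-2) = 21 + (-3 + sqrt(5))*(-2) = 21 + (6 - 2*sqrt(5)) = 27 - 2*sqrt(5)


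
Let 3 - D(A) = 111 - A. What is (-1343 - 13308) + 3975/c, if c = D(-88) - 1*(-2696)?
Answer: -1464941/100 ≈ -14649.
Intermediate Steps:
D(A) = -108 + A (D(A) = 3 - (111 - A) = 3 + (-111 + A) = -108 + A)
c = 2500 (c = (-108 - 88) - 1*(-2696) = -196 + 2696 = 2500)
(-1343 - 13308) + 3975/c = (-1343 - 13308) + 3975/2500 = -14651 + 3975*(1/2500) = -14651 + 159/100 = -1464941/100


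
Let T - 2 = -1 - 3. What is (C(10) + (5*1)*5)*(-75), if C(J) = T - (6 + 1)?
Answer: -1200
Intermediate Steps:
T = -2 (T = 2 + (-1 - 3) = 2 - 4 = -2)
C(J) = -9 (C(J) = -2 - (6 + 1) = -2 - 1*7 = -2 - 7 = -9)
(C(10) + (5*1)*5)*(-75) = (-9 + (5*1)*5)*(-75) = (-9 + 5*5)*(-75) = (-9 + 25)*(-75) = 16*(-75) = -1200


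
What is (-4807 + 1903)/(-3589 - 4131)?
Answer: 363/965 ≈ 0.37617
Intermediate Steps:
(-4807 + 1903)/(-3589 - 4131) = -2904/(-7720) = -2904*(-1/7720) = 363/965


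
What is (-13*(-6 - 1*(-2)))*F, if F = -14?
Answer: -728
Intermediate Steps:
(-13*(-6 - 1*(-2)))*F = -13*(-6 - 1*(-2))*(-14) = -13*(-6 + 2)*(-14) = -13*(-4)*(-14) = 52*(-14) = -728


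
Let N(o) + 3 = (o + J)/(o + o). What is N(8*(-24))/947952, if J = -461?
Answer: -499/364013568 ≈ -1.3708e-6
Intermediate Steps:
N(o) = -3 + (-461 + o)/(2*o) (N(o) = -3 + (o - 461)/(o + o) = -3 + (-461 + o)/((2*o)) = -3 + (-461 + o)*(1/(2*o)) = -3 + (-461 + o)/(2*o))
N(8*(-24))/947952 = ((-461 - 40*(-24))/(2*((8*(-24)))))/947952 = ((½)*(-461 - 5*(-192))/(-192))*(1/947952) = ((½)*(-1/192)*(-461 + 960))*(1/947952) = ((½)*(-1/192)*499)*(1/947952) = -499/384*1/947952 = -499/364013568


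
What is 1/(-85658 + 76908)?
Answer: -1/8750 ≈ -0.00011429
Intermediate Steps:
1/(-85658 + 76908) = 1/(-8750) = -1/8750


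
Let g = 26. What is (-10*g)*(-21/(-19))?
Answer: -5460/19 ≈ -287.37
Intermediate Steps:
(-10*g)*(-21/(-19)) = (-10*26)*(-21/(-19)) = -(-5460)*(-1)/19 = -260*21/19 = -5460/19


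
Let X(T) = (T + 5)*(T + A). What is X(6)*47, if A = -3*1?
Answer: 1551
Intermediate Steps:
A = -3
X(T) = (-3 + T)*(5 + T) (X(T) = (T + 5)*(T - 3) = (5 + T)*(-3 + T) = (-3 + T)*(5 + T))
X(6)*47 = (-15 + 6² + 2*6)*47 = (-15 + 36 + 12)*47 = 33*47 = 1551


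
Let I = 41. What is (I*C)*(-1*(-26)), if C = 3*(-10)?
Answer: -31980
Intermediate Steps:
C = -30
(I*C)*(-1*(-26)) = (41*(-30))*(-1*(-26)) = -1230*26 = -31980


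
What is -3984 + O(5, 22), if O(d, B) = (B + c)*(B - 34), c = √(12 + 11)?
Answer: -4248 - 12*√23 ≈ -4305.5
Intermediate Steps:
c = √23 ≈ 4.7958
O(d, B) = (-34 + B)*(B + √23) (O(d, B) = (B + √23)*(B - 34) = (B + √23)*(-34 + B) = (-34 + B)*(B + √23))
-3984 + O(5, 22) = -3984 + (22² - 34*22 - 34*√23 + 22*√23) = -3984 + (484 - 748 - 34*√23 + 22*√23) = -3984 + (-264 - 12*√23) = -4248 - 12*√23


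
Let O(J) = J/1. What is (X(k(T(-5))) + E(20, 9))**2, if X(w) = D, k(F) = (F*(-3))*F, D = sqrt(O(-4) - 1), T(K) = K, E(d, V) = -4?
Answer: (4 - I*sqrt(5))**2 ≈ 11.0 - 17.889*I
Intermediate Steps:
O(J) = J (O(J) = J*1 = J)
D = I*sqrt(5) (D = sqrt(-4 - 1) = sqrt(-5) = I*sqrt(5) ≈ 2.2361*I)
k(F) = -3*F**2 (k(F) = (-3*F)*F = -3*F**2)
X(w) = I*sqrt(5)
(X(k(T(-5))) + E(20, 9))**2 = (I*sqrt(5) - 4)**2 = (-4 + I*sqrt(5))**2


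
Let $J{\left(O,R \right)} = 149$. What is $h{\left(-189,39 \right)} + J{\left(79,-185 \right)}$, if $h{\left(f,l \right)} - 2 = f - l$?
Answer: $-77$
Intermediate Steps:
$h{\left(f,l \right)} = 2 + f - l$ ($h{\left(f,l \right)} = 2 + \left(f - l\right) = 2 + f - l$)
$h{\left(-189,39 \right)} + J{\left(79,-185 \right)} = \left(2 - 189 - 39\right) + 149 = -226 + 149 = -77$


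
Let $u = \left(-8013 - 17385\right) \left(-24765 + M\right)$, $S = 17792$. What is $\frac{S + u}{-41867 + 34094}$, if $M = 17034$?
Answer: $- \frac{196369730}{7773} \approx -25263.0$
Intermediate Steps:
$u = 196351938$ ($u = \left(-8013 - 17385\right) \left(-24765 + 17034\right) = \left(-25398\right) \left(-7731\right) = 196351938$)
$\frac{S + u}{-41867 + 34094} = \frac{17792 + 196351938}{-41867 + 34094} = \frac{196369730}{-7773} = 196369730 \left(- \frac{1}{7773}\right) = - \frac{196369730}{7773}$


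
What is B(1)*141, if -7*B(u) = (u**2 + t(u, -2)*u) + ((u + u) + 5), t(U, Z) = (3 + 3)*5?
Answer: -5358/7 ≈ -765.43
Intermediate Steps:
t(U, Z) = 30 (t(U, Z) = 6*5 = 30)
B(u) = -5/7 - 32*u/7 - u**2/7 (B(u) = -((u**2 + 30*u) + ((u + u) + 5))/7 = -((u**2 + 30*u) + (2*u + 5))/7 = -((u**2 + 30*u) + (5 + 2*u))/7 = -(5 + u**2 + 32*u)/7 = -5/7 - 32*u/7 - u**2/7)
B(1)*141 = (-5/7 - 32/7*1 - 1/7*1**2)*141 = (-5/7 - 32/7 - 1/7*1)*141 = (-5/7 - 32/7 - 1/7)*141 = -38/7*141 = -5358/7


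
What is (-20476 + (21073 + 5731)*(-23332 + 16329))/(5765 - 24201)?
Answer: 46932222/4609 ≈ 10183.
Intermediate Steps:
(-20476 + (21073 + 5731)*(-23332 + 16329))/(5765 - 24201) = (-20476 + 26804*(-7003))/(-18436) = (-20476 - 187708412)*(-1/18436) = -187728888*(-1/18436) = 46932222/4609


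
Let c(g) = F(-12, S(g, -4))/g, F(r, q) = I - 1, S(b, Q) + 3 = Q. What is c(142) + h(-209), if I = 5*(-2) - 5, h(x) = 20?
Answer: 1412/71 ≈ 19.887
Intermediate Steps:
S(b, Q) = -3 + Q
I = -15 (I = -10 - 5 = -15)
F(r, q) = -16 (F(r, q) = -15 - 1 = -16)
c(g) = -16/g
c(142) + h(-209) = -16/142 + 20 = -16*1/142 + 20 = -8/71 + 20 = 1412/71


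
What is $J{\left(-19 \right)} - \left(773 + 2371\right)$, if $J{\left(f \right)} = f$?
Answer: $-3163$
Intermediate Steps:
$J{\left(-19 \right)} - \left(773 + 2371\right) = -19 - \left(773 + 2371\right) = -19 - 3144 = -3163$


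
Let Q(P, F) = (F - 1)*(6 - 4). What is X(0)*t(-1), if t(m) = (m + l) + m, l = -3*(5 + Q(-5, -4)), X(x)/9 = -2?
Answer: -234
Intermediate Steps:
X(x) = -18 (X(x) = 9*(-2) = -18)
Q(P, F) = -2 + 2*F (Q(P, F) = (-1 + F)*2 = -2 + 2*F)
l = 15 (l = -3*(5 + (-2 + 2*(-4))) = -3*(5 + (-2 - 8)) = -3*(5 - 10) = -3*(-5) = 15)
t(m) = 15 + 2*m (t(m) = (m + 15) + m = (15 + m) + m = 15 + 2*m)
X(0)*t(-1) = -18*(15 + 2*(-1)) = -18*(15 - 2) = -18*13 = -234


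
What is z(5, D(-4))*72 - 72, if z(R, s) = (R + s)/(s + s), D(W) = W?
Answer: -81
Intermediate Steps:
z(R, s) = (R + s)/(2*s) (z(R, s) = (R + s)/((2*s)) = (R + s)*(1/(2*s)) = (R + s)/(2*s))
z(5, D(-4))*72 - 72 = ((½)*(5 - 4)/(-4))*72 - 72 = ((½)*(-¼)*1)*72 - 72 = -⅛*72 - 72 = -9 - 72 = -81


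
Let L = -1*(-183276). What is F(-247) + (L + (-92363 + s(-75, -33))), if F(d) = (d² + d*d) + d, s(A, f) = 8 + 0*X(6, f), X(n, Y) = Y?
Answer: 212692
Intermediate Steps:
L = 183276
s(A, f) = 8 (s(A, f) = 8 + 0*f = 8 + 0 = 8)
F(d) = d + 2*d² (F(d) = (d² + d²) + d = 2*d² + d = d + 2*d²)
F(-247) + (L + (-92363 + s(-75, -33))) = -247*(1 + 2*(-247)) + (183276 + (-92363 + 8)) = -247*(1 - 494) + (183276 - 92355) = -247*(-493) + 90921 = 121771 + 90921 = 212692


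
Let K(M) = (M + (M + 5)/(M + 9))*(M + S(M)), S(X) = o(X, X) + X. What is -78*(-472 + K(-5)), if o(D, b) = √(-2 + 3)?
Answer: 33306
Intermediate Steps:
o(D, b) = 1 (o(D, b) = √1 = 1)
S(X) = 1 + X
K(M) = (1 + 2*M)*(M + (5 + M)/(9 + M)) (K(M) = (M + (M + 5)/(M + 9))*(M + (1 + M)) = (M + (5 + M)/(9 + M))*(1 + 2*M) = (1 + 2*M)*(M + (5 + M)/(9 + M)))
-78*(-472 + K(-5)) = -78*(-472 + (5 + 2*(-5)³ + 20*(-5) + 21*(-5)²)/(9 - 5)) = -78*(-472 + (5 + 2*(-125) - 100 + 21*25)/4) = -78*(-472 + (5 - 250 - 100 + 525)/4) = -78*(-472 + (¼)*180) = -78*(-472 + 45) = -78*(-427) = 33306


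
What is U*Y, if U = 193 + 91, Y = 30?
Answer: 8520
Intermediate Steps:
U = 284
U*Y = 284*30 = 8520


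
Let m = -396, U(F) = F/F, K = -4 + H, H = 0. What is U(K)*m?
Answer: -396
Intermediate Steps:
K = -4 (K = -4 + 0 = -4)
U(F) = 1
U(K)*m = 1*(-396) = -396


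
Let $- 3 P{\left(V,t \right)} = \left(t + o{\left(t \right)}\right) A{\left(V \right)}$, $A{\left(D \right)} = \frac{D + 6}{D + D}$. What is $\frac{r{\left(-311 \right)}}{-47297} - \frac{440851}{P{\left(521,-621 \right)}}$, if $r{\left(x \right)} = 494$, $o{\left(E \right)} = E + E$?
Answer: $- \frac{700865498912}{499314429} \approx -1403.7$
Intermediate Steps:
$A{\left(D \right)} = \frac{6 + D}{2 D}$
$o{\left(E \right)} = 2 E$
$P{\left(V,t \right)} = - \frac{t \left(6 + V\right)}{2 V}$ ($P{\left(V,t \right)} = - \frac{\left(t + 2 t\right) \frac{6 + V}{2 V}}{3} = - \frac{3 t \frac{6 + V}{2 V}}{3} = - \frac{\frac{3}{2} t \frac{1}{V} \left(6 + V\right)}{3} = - \frac{t \left(6 + V\right)}{2 V}$)
$\frac{r{\left(-311 \right)}}{-47297} - \frac{440851}{P{\left(521,-621 \right)}} = \frac{494}{-47297} - \frac{440851}{\left(- \frac{1}{2}\right) \left(-621\right) \frac{1}{521} \left(6 + 521\right)} = 494 \left(- \frac{1}{47297}\right) - \frac{440851}{\left(- \frac{1}{2}\right) \left(-621\right) \frac{1}{521} \cdot 527} = - \frac{494}{47297} - \frac{440851}{\frac{327267}{1042}} = - \frac{494}{47297} - \frac{14818282}{10557} = - \frac{700865498912}{499314429}$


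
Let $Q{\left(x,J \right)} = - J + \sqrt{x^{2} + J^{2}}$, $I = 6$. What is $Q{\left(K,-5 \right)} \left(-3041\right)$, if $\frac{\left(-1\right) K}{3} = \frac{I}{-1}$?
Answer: $-15205 - 3041 \sqrt{349} \approx -72016.0$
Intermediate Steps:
$K = 18$ ($K = - 3 \frac{6}{-1} = - 3 \cdot 6 \left(-1\right) = \left(-3\right) \left(-6\right) = 18$)
$Q{\left(x,J \right)} = \sqrt{J^{2} + x^{2}} - J$ ($Q{\left(x,J \right)} = - J + \sqrt{J^{2} + x^{2}} = \sqrt{J^{2} + x^{2}} - J$)
$Q{\left(K,-5 \right)} \left(-3041\right) = \left(\sqrt{\left(-5\right)^{2} + 18^{2}} - -5\right) \left(-3041\right) = \left(\sqrt{25 + 324} + 5\right) \left(-3041\right) = \left(\sqrt{349} + 5\right) \left(-3041\right) = \left(5 + \sqrt{349}\right) \left(-3041\right) = -15205 - 3041 \sqrt{349}$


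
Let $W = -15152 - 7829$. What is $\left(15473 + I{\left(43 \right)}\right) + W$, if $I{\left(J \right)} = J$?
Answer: $-7465$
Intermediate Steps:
$W = -22981$
$\left(15473 + I{\left(43 \right)}\right) + W = \left(15473 + 43\right) - 22981 = 15516 - 22981 = -7465$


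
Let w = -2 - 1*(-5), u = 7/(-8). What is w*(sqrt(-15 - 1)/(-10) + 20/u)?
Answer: -480/7 - 6*I/5 ≈ -68.571 - 1.2*I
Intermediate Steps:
u = -7/8 (u = 7*(-1/8) = -7/8 ≈ -0.87500)
w = 3 (w = -2 + 5 = 3)
w*(sqrt(-15 - 1)/(-10) + 20/u) = 3*(sqrt(-15 - 1)/(-10) + 20/(-7/8)) = 3*(sqrt(-16)*(-1/10) + 20*(-8/7)) = 3*((4*I)*(-1/10) - 160/7) = 3*(-2*I/5 - 160/7) = 3*(-160/7 - 2*I/5) = -480/7 - 6*I/5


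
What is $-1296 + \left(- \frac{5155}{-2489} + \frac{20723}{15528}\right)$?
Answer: $- \frac{49957726445}{38649192} \approx -1292.6$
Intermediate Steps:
$-1296 + \left(- \frac{5155}{-2489} + \frac{20723}{15528}\right) = -1296 + \left(\left(-5155\right) \left(- \frac{1}{2489}\right) + 20723 \cdot \frac{1}{15528}\right) = -1296 + \left(\frac{5155}{2489} + \frac{20723}{15528}\right) = -1296 + \frac{131626387}{38649192} = - \frac{49957726445}{38649192}$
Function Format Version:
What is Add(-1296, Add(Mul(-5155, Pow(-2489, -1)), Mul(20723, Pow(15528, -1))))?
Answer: Rational(-49957726445, 38649192) ≈ -1292.6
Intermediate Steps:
Add(-1296, Add(Mul(-5155, Pow(-2489, -1)), Mul(20723, Pow(15528, -1)))) = Add(-1296, Add(Mul(-5155, Rational(-1, 2489)), Mul(20723, Rational(1, 15528)))) = Add(-1296, Add(Rational(5155, 2489), Rational(20723, 15528))) = Add(-1296, Rational(131626387, 38649192)) = Rational(-49957726445, 38649192)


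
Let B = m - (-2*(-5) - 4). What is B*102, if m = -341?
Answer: -35394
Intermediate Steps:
B = -347 (B = -341 - (-2*(-5) - 4) = -341 - (10 - 4) = -341 - 1*6 = -341 - 6 = -347)
B*102 = -347*102 = -35394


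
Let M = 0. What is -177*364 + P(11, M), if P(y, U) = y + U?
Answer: -64417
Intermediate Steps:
P(y, U) = U + y
-177*364 + P(11, M) = -177*364 + (0 + 11) = -64428 + 11 = -64417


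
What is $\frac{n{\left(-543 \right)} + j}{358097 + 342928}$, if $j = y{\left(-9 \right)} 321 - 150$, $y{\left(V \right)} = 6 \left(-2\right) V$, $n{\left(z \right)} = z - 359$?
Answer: $\frac{33616}{701025} \approx 0.047953$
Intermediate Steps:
$n{\left(z \right)} = -359 + z$
$y{\left(V \right)} = - 12 V$
$j = 34518$ ($j = \left(-12\right) \left(-9\right) 321 - 150 = 108 \cdot 321 - 150 = 34668 - 150 = 34518$)
$\frac{n{\left(-543 \right)} + j}{358097 + 342928} = \frac{\left(-359 - 543\right) + 34518}{358097 + 342928} = \frac{-902 + 34518}{701025} = 33616 \cdot \frac{1}{701025} = \frac{33616}{701025}$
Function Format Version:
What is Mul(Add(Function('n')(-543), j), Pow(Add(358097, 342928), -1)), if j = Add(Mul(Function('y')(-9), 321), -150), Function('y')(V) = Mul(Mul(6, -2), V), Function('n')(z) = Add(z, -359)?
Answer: Rational(33616, 701025) ≈ 0.047953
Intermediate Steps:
Function('n')(z) = Add(-359, z)
Function('y')(V) = Mul(-12, V)
j = 34518 (j = Add(Mul(Mul(-12, -9), 321), -150) = Add(Mul(108, 321), -150) = Add(34668, -150) = 34518)
Mul(Add(Function('n')(-543), j), Pow(Add(358097, 342928), -1)) = Mul(Add(Add(-359, -543), 34518), Pow(Add(358097, 342928), -1)) = Mul(Add(-902, 34518), Pow(701025, -1)) = Mul(33616, Rational(1, 701025)) = Rational(33616, 701025)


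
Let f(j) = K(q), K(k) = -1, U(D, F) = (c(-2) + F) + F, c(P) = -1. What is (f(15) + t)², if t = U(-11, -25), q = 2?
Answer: 2704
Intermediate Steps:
U(D, F) = -1 + 2*F (U(D, F) = (-1 + F) + F = -1 + 2*F)
t = -51 (t = -1 + 2*(-25) = -1 - 50 = -51)
f(j) = -1
(f(15) + t)² = (-1 - 51)² = (-52)² = 2704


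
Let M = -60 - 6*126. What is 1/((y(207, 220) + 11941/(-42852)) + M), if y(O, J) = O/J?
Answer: -589215/480409231 ≈ -0.0012265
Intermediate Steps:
M = -816 (M = -60 - 756 = -816)
1/((y(207, 220) + 11941/(-42852)) + M) = 1/((207/220 + 11941/(-42852)) - 816) = 1/((207*(1/220) + 11941*(-1/42852)) - 816) = 1/((207/220 - 11941/42852) - 816) = 1/(390209/589215 - 816) = 1/(-480409231/589215) = -589215/480409231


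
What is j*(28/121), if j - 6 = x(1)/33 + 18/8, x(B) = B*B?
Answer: 7651/3993 ≈ 1.9161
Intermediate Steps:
x(B) = B²
j = 1093/132 (j = 6 + (1²/33 + 18/8) = 6 + (1*(1/33) + 18*(⅛)) = 6 + (1/33 + 9/4) = 6 + 301/132 = 1093/132 ≈ 8.2803)
j*(28/121) = 1093*(28/121)/132 = 1093*(28*(1/121))/132 = (1093/132)*(28/121) = 7651/3993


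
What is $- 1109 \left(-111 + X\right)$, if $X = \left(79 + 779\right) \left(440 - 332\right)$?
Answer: $-102641277$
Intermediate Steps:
$X = 92664$ ($X = 858 \cdot 108 = 92664$)
$- 1109 \left(-111 + X\right) = - 1109 \left(-111 + 92664\right) = \left(-1109\right) 92553 = -102641277$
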